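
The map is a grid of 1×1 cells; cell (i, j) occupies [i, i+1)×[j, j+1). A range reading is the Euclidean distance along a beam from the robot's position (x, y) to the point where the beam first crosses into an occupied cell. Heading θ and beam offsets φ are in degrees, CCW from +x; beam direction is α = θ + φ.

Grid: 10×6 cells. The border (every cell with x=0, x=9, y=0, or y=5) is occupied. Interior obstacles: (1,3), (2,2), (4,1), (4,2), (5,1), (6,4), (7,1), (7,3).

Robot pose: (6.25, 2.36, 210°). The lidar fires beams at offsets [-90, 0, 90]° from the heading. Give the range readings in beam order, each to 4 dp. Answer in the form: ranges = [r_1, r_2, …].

beam 1: φ=-90°, α=120°
  cosα=-0.5000 sinα=0.8660 | (6,2) | tMaxX 0.5000 tMaxY 0.7390 | tΔX 2.0000 tΔY 1.1547
    t=0.5000 [x] (5,2)
    t=0.7390 [y] (5,3)
    t=1.8937 [y] (5,4)
    t=2.5000 [x] (4,4)
    t=3.0484 [y] (4,5) — stop
  → r_1 = 3.0484
beam 2: φ=0°, α=210°
  cosα=-0.8660 sinα=-0.5000 | (6,2) | tMaxX 0.2887 tMaxY 0.7200 | tΔX 1.1547 tΔY 2.0000
    t=0.2887 [x] (5,2)
    t=0.7200 [y] (5,1) — stop
  → r_2 = 0.7200
beam 3: φ=90°, α=300°
  cosα=0.5000 sinα=-0.8660 | (6,2) | tMaxX 1.5000 tMaxY 0.4157 | tΔX 2.0000 tΔY 1.1547
    t=0.4157 [y] (6,1)
    t=1.5000 [x] (7,1) — stop
  → r_3 = 1.5000

ranges = [3.0484, 0.7200, 1.5000]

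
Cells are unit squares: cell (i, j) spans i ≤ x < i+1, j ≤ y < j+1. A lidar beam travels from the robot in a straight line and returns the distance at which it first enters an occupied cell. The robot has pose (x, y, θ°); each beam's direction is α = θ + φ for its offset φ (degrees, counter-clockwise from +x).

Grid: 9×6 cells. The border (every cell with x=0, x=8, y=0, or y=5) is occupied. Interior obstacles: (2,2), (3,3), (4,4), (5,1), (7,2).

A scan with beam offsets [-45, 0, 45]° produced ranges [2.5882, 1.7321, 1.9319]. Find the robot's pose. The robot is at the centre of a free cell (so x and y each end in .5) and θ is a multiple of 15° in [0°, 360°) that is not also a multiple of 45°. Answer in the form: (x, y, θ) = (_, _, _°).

(x, y, θ) = (5.5, 2.5, 120°)

Enumerate (i+0.5, j+0.5, θ) over the 23 free cells and 16 admissible headings. For each, cast all 3 beams and compare to the given ranges.
  (1.5, 1.5, 60°): beam 1 = 5.6940 ≠ 2.5882 ✗
  (5.5, 2.5, 330°): beam 1 = 0.5176 ≠ 2.5882 ✗
  (1.5, 3.5, 285°): beam 1 = 1.0000 ≠ 2.5882 ✗
  (2.5, 3.5, 150°): beam 1 = 1.5529 ≠ 2.5882 ✗
  (6.5, 2.5, 300°): beam 1 = 1.5529 ≠ 2.5882 ✗
  …
  (5.5, 2.5, 120°): r_1=2.5882, r_2=1.7321, r_3=1.9319 — all match ✓
Unique over the lattice → pose = (5.5, 2.5, 120°).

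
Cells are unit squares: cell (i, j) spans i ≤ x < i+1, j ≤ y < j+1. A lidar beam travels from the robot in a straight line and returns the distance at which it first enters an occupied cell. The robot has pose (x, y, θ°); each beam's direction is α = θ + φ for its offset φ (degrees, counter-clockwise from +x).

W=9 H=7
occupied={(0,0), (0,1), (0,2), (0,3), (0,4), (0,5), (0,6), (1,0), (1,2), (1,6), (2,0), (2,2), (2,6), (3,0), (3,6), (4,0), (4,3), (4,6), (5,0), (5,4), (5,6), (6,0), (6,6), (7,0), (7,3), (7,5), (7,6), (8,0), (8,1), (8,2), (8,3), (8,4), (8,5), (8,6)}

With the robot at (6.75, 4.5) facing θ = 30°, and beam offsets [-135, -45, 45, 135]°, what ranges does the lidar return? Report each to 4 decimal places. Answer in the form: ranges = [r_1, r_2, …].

beam 1: φ=-135°, α=255°
  cosα=-0.2588 sinα=-0.9659 | (6,4) | tMaxX 2.8978 tMaxY 0.5176 | tΔX 3.8637 tΔY 1.0353
    t=0.5176 [y] (6,3)
    t=1.5529 [y] (6,2)
    t=2.5882 [y] (6,1)
    t=2.8978 [x] (5,1)
    t=3.6235 [y] (5,0) — stop
  → r_1 = 3.6235
beam 2: φ=-45°, α=345°
  cosα=0.9659 sinα=-0.2588 | (6,4) | tMaxX 0.2588 tMaxY 1.9319 | tΔX 1.0353 tΔY 3.8637
    t=0.2588 [x] (7,4)
    t=1.2941 [x] (8,4) — stop
  → r_2 = 1.2941
beam 3: φ=45°, α=75°
  cosα=0.2588 sinα=0.9659 | (6,4) | tMaxX 0.9659 tMaxY 0.5176 | tΔX 3.8637 tΔY 1.0353
    t=0.5176 [y] (6,5)
    t=0.9659 [x] (7,5) — stop
  → r_3 = 0.9659
beam 4: φ=135°, α=165°
  cosα=-0.9659 sinα=0.2588 | (6,4) | tMaxX 0.7765 tMaxY 1.9319 | tΔX 1.0353 tΔY 3.8637
    t=0.7765 [x] (5,4) — stop
  → r_4 = 0.7765

ranges = [3.6235, 1.2941, 0.9659, 0.7765]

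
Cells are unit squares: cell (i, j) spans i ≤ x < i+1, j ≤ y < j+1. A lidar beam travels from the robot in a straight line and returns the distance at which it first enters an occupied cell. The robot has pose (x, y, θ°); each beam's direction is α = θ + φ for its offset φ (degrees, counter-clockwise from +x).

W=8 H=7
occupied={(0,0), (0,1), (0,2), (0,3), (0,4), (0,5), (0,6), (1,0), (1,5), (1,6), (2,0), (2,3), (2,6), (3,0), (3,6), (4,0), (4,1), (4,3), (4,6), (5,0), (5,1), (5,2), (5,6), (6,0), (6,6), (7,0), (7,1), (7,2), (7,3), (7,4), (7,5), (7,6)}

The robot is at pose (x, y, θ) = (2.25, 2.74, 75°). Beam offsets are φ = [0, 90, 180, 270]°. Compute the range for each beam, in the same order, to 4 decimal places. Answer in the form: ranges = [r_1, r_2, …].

ranges = [0.2692, 1.2941, 1.8014, 2.8470]

beam 1: φ=0°, α=75°
  dir = (cos 75°, sin 75°) = (0.2588, 0.9659); from cell (2,2)
  next x-line at t=2.8978, next y-line at t=0.2692; Δt_x=3.8637, Δt_y=1.0353
    y: enter (2,3) at t=0.2692 ← occupied
  → r_1 = 0.2692
beam 2: φ=90°, α=165°
  dir = (cos 165°, sin 165°) = (-0.9659, 0.2588); from cell (2,2)
  next x-line at t=0.2588, next y-line at t=1.0046; Δt_x=1.0353, Δt_y=3.8637
    x: enter (1,2) at t=0.2588
    y: enter (1,3) at t=1.0046
    x: enter (0,3) at t=1.2941 ← occupied
  → r_2 = 1.2941
beam 3: φ=180°, α=255°
  dir = (cos 255°, sin 255°) = (-0.2588, -0.9659); from cell (2,2)
  next x-line at t=0.9659, next y-line at t=0.7661; Δt_x=3.8637, Δt_y=1.0353
    y: enter (2,1) at t=0.7661
    x: enter (1,1) at t=0.9659
    y: enter (1,0) at t=1.8014 ← occupied
  → r_3 = 1.8014
beam 4: φ=270°, α=345°
  dir = (cos 345°, sin 345°) = (0.9659, -0.2588); from cell (2,2)
  next x-line at t=0.7765, next y-line at t=2.8591; Δt_x=1.0353, Δt_y=3.8637
    x: enter (3,2) at t=0.7765
    x: enter (4,2) at t=1.8117
    x: enter (5,2) at t=2.8470 ← occupied
  → r_4 = 2.8470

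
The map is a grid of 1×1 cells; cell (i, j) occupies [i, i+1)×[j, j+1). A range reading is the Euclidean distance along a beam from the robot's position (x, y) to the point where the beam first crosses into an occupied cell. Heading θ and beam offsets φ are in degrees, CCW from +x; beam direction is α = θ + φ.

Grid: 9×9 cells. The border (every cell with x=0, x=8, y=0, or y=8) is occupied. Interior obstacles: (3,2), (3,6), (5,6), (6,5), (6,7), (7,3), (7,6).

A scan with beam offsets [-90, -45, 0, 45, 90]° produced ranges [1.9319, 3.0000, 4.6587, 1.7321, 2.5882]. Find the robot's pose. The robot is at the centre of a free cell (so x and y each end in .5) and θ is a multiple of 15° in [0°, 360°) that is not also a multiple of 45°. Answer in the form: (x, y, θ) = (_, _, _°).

(x, y, θ) = (5.5, 3.5, 165°)

Enumerate (i+0.5, j+0.5, θ) over the 42 free cells and 16 admissible headings. For each, cast all 5 beams and compare to the given ranges.
  (4.5, 1.5, 195°): beam 1 = 4.6587 ≠ 1.9319 ✗
  (4.5, 4.5, 120°): beam 1 = 1.7321 ≠ 1.9319 ✗
  (2.5, 3.5, 105°): beam 1 = 5.6940 ≠ 1.9319 ✗
  …
  (5.5, 3.5, 165°): r_1=1.9319, r_2=3.0000, r_3=4.6587, r_4=1.7321, r_5=2.5882 — all match ✓
Only this pose fits every beam.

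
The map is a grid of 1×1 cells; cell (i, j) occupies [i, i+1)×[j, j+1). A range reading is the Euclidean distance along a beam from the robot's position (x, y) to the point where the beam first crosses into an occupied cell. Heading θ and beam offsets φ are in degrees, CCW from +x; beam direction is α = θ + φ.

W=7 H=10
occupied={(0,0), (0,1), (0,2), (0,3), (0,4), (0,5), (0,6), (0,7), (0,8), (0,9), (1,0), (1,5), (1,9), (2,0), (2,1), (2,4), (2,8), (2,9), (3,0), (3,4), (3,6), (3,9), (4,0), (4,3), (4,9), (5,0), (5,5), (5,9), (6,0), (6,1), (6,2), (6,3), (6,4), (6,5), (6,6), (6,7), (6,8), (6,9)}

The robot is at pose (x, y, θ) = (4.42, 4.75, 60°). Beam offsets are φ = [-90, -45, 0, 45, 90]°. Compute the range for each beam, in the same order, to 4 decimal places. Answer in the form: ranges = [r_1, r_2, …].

beam 1: φ=-90°, α=330°
  direction (0.8660, -0.5000); cell (4,4); t to first gridline: x 0.6697, y 1.5000 (then +1.1547 / +2.0000)
    (5,4) via x @ 0.6697
    (5,3) via y @ 1.5000
    (6,3) via x @ 1.8244  # hit
  → r_1 = 1.8244
beam 2: φ=-45°, α=15°
  direction (0.9659, 0.2588); cell (4,4); t to first gridline: x 0.6005, y 0.9659 (then +1.0353 / +3.8637)
    (5,4) via x @ 0.6005
    (5,5) via y @ 0.9659  # hit
  → r_2 = 0.9659
beam 3: φ=0°, α=60°
  direction (0.5000, 0.8660); cell (4,4); t to first gridline: x 1.1600, y 0.2887 (then +2.0000 / +1.1547)
    (4,5) via y @ 0.2887
    (5,5) via x @ 1.1600  # hit
  → r_3 = 1.1600
beam 4: φ=45°, α=105°
  direction (-0.2588, 0.9659); cell (4,4); t to first gridline: x 1.6228, y 0.2588 (then +3.8637 / +1.0353)
    (4,5) via y @ 0.2588
    (4,6) via y @ 1.2941
    (3,6) via x @ 1.6228  # hit
  → r_4 = 1.6228
beam 5: φ=90°, α=150°
  direction (-0.8660, 0.5000); cell (4,4); t to first gridline: x 0.4850, y 0.5000 (then +1.1547 / +2.0000)
    (3,4) via x @ 0.4850  # hit
  → r_5 = 0.4850

ranges = [1.8244, 0.9659, 1.1600, 1.6228, 0.4850]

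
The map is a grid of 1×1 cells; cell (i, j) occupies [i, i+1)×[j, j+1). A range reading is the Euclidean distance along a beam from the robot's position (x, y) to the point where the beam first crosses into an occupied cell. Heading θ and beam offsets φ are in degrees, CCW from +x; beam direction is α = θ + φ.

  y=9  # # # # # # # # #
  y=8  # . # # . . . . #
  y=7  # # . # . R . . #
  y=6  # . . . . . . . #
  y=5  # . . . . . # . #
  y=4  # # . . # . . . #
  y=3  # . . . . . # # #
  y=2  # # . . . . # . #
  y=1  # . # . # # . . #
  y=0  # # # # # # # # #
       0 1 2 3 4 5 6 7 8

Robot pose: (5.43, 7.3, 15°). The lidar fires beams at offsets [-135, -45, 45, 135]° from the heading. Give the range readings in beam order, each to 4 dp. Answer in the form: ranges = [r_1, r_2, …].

ranges = [2.6558, 2.9676, 1.9630, 1.6512]

beam 1: φ=-135°, α=240°
  d=(-0.5000,-0.8660)  start (5,7)  tX=0.8600 tY=0.3464  stride 1/|dx|=2.0000 1/|dy|=1.1547
    cross y-line → (5,6), t=0.3464
    cross x-line → (4,6), t=0.8600
    cross y-line → (4,5), t=1.5011
    cross y-line → (4,4), t=2.6558 (wall)
  → r_1 = 2.6558
beam 2: φ=-45°, α=330°
  d=(0.8660,-0.5000)  start (5,7)  tX=0.6582 tY=0.6000  stride 1/|dx|=1.1547 1/|dy|=2.0000
    cross y-line → (5,6), t=0.6000
    cross x-line → (6,6), t=0.6582
    cross x-line → (7,6), t=1.8129
    cross y-line → (7,5), t=2.6000
    cross x-line → (8,5), t=2.9676 (wall)
  → r_2 = 2.9676
beam 3: φ=45°, α=60°
  d=(0.5000,0.8660)  start (5,7)  tX=1.1400 tY=0.8083  stride 1/|dx|=2.0000 1/|dy|=1.1547
    cross y-line → (5,8), t=0.8083
    cross x-line → (6,8), t=1.1400
    cross y-line → (6,9), t=1.9630 (wall)
  → r_3 = 1.9630
beam 4: φ=135°, α=150°
  d=(-0.8660,0.5000)  start (5,7)  tX=0.4965 tY=1.4000  stride 1/|dx|=1.1547 1/|dy|=2.0000
    cross x-line → (4,7), t=0.4965
    cross y-line → (4,8), t=1.4000
    cross x-line → (3,8), t=1.6512 (wall)
  → r_4 = 1.6512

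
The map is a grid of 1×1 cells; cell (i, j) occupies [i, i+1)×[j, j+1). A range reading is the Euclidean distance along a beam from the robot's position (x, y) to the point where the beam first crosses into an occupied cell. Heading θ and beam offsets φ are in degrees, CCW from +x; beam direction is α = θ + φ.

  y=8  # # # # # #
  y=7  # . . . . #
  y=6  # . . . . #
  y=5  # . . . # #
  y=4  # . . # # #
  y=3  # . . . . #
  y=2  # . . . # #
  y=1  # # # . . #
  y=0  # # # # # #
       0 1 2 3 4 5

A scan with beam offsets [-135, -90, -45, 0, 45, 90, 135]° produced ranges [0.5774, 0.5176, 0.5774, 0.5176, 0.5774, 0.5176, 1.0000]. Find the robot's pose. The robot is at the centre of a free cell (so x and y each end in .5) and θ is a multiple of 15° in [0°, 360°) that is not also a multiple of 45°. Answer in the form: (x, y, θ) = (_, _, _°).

Enumerate (i+0.5, j+0.5, θ) over the 22 free cells and 16 admissible headings. For each, cast all 7 beams and compare to the given ranges.
  (1.5, 6.5, 255°): beam 1 = 1.0000 ≠ 0.5774 ✗
  (2.5, 7.5, 195°): beam 3 = 1.0000 ≠ 0.5774 ✗
  (3.5, 2.5, 345°): beam 1 = 1.0000 ≠ 0.5774 ✗
  …
  (4.5, 3.5, 15°): r_1=0.5774, r_2=0.5176, r_3=0.5774, r_4=0.5176, r_5=0.5774, r_6=0.5176, r_7=1.0000 — all match ✓
Only this pose fits every beam.

(x, y, θ) = (4.5, 3.5, 15°)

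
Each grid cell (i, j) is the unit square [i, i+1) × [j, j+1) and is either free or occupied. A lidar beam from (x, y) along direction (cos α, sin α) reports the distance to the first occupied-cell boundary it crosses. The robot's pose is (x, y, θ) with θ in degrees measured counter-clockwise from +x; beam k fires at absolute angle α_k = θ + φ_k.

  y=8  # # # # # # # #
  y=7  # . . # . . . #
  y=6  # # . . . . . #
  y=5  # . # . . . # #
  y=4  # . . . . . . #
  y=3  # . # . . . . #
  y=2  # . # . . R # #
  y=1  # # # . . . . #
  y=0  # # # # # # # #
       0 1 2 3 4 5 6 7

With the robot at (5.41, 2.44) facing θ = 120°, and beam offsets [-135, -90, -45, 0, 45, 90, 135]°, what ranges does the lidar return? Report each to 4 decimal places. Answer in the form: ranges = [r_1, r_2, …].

ranges = [0.6108, 0.6813, 2.6503, 6.4201, 2.4950, 2.7828, 1.4908]

beam 1: φ=-135°, α=345°
  direction (0.9659, -0.2588); cell (5,2); t to first gridline: x 0.6108, y 1.7000 (then +1.0353 / +3.8637)
    (6,2) via x @ 0.6108  # hit
  → r_1 = 0.6108
beam 2: φ=-90°, α=30°
  direction (0.8660, 0.5000); cell (5,2); t to first gridline: x 0.6813, y 1.1200 (then +1.1547 / +2.0000)
    (6,2) via x @ 0.6813  # hit
  → r_2 = 0.6813
beam 3: φ=-45°, α=75°
  direction (0.2588, 0.9659); cell (5,2); t to first gridline: x 2.2796, y 0.5798 (then +3.8637 / +1.0353)
    (5,3) via y @ 0.5798
    (5,4) via y @ 1.6150
    (6,4) via x @ 2.2796
    (6,5) via y @ 2.6503  # hit
  → r_3 = 2.6503
beam 4: φ=0°, α=120°
  direction (-0.5000, 0.8660); cell (5,2); t to first gridline: x 0.8200, y 0.6466 (then +2.0000 / +1.1547)
    (5,3) via y @ 0.6466
    (4,3) via x @ 0.8200
    (4,4) via y @ 1.8013
    (3,4) via x @ 2.8200
    (3,5) via y @ 2.9560
    (3,6) via y @ 4.1107
    (2,6) via x @ 4.8200
    (2,7) via y @ 5.2654
    (2,8) via y @ 6.4201  # hit
  → r_4 = 6.4201
beam 5: φ=45°, α=165°
  direction (-0.9659, 0.2588); cell (5,2); t to first gridline: x 0.4245, y 2.1637 (then +1.0353 / +3.8637)
    (4,2) via x @ 0.4245
    (3,2) via x @ 1.4597
    (3,3) via y @ 2.1637
    (2,3) via x @ 2.4950  # hit
  → r_5 = 2.4950
beam 6: φ=90°, α=210°
  direction (-0.8660, -0.5000); cell (5,2); t to first gridline: x 0.4734, y 0.8800 (then +1.1547 / +2.0000)
    (4,2) via x @ 0.4734
    (4,1) via y @ 0.8800
    (3,1) via x @ 1.6281
    (2,1) via x @ 2.7828  # hit
  → r_6 = 2.7828
beam 7: φ=135°, α=255°
  direction (-0.2588, -0.9659); cell (5,2); t to first gridline: x 1.5841, y 0.4555 (then +3.8637 / +1.0353)
    (5,1) via y @ 0.4555
    (5,0) via y @ 1.4908  # hit
  → r_7 = 1.4908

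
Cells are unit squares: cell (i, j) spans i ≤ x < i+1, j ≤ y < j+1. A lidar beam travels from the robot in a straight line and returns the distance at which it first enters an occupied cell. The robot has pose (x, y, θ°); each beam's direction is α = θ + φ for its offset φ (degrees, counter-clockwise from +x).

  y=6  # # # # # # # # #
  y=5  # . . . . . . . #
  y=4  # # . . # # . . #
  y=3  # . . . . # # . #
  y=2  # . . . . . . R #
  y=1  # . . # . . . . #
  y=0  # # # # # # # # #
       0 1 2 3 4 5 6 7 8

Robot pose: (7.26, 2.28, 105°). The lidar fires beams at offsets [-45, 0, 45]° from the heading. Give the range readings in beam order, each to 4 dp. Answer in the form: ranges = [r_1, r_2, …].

ranges = [1.4800, 1.0046, 1.4400]

beam 1: φ=-45°, α=60°
  direction (0.5000, 0.8660); cell (7,2); t to first gridline: x 1.4800, y 0.8314 (then +2.0000 / +1.1547)
    (7,3) via y @ 0.8314
    (8,3) via x @ 1.4800  # hit
  → r_1 = 1.4800
beam 2: φ=0°, α=105°
  direction (-0.2588, 0.9659); cell (7,2); t to first gridline: x 1.0046, y 0.7454 (then +3.8637 / +1.0353)
    (7,3) via y @ 0.7454
    (6,3) via x @ 1.0046  # hit
  → r_2 = 1.0046
beam 3: φ=45°, α=150°
  direction (-0.8660, 0.5000); cell (7,2); t to first gridline: x 0.3002, y 1.4400 (then +1.1547 / +2.0000)
    (6,2) via x @ 0.3002
    (6,3) via y @ 1.4400  # hit
  → r_3 = 1.4400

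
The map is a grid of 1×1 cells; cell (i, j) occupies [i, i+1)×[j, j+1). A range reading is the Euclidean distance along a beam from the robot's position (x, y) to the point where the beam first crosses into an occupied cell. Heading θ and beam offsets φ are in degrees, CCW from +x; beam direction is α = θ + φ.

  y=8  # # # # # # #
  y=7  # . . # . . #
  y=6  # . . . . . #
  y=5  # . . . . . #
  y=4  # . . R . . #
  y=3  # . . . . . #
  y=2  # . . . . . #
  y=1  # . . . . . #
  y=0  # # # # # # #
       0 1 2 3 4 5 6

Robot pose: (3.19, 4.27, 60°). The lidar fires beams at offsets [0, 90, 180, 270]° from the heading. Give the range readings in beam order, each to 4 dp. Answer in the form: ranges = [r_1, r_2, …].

beam 1: φ=0°, α=60°
  cosα=0.5000 sinα=0.8660 | (3,4) | tMaxX 1.6200 tMaxY 0.8429 | tΔX 2.0000 tΔY 1.1547
    t=0.8429 [y] (3,5)
    t=1.6200 [x] (4,5)
    t=1.9976 [y] (4,6)
    t=3.1523 [y] (4,7)
    t=3.6200 [x] (5,7)
    t=4.3070 [y] (5,8) — stop
  → r_1 = 4.3070
beam 2: φ=90°, α=150°
  cosα=-0.8660 sinα=0.5000 | (3,4) | tMaxX 0.2194 tMaxY 1.4600 | tΔX 1.1547 tΔY 2.0000
    t=0.2194 [x] (2,4)
    t=1.3741 [x] (1,4)
    t=1.4600 [y] (1,5)
    t=2.5288 [x] (0,5) — stop
  → r_2 = 2.5288
beam 3: φ=180°, α=240°
  cosα=-0.5000 sinα=-0.8660 | (3,4) | tMaxX 0.3800 tMaxY 0.3118 | tΔX 2.0000 tΔY 1.1547
    t=0.3118 [y] (3,3)
    t=0.3800 [x] (2,3)
    t=1.4665 [y] (2,2)
    t=2.3800 [x] (1,2)
    t=2.6212 [y] (1,1)
    t=3.7759 [y] (1,0) — stop
  → r_3 = 3.7759
beam 4: φ=270°, α=330°
  cosα=0.8660 sinα=-0.5000 | (3,4) | tMaxX 0.9353 tMaxY 0.5400 | tΔX 1.1547 tΔY 2.0000
    t=0.5400 [y] (3,3)
    t=0.9353 [x] (4,3)
    t=2.0900 [x] (5,3)
    t=2.5400 [y] (5,2)
    t=3.2447 [x] (6,2) — stop
  → r_4 = 3.2447

ranges = [4.3070, 2.5288, 3.7759, 3.2447]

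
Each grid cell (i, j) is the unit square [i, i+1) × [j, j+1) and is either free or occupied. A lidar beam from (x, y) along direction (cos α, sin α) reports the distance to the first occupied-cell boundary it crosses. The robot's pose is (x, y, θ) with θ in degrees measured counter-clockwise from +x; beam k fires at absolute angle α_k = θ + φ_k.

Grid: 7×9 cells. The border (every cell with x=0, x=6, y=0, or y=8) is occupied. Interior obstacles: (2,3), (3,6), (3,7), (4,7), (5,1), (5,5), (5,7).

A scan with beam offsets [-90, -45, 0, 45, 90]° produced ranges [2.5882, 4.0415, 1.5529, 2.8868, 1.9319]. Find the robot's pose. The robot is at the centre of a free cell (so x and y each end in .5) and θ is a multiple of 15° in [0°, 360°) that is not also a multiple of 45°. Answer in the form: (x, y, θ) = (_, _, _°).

Enumerate (i+0.5, j+0.5, θ) over the 28 free cells and 16 admissible headings. For each, cast all 5 beams and compare to the given ranges.
  (1.5, 5.5, 120°): beam 1 = 1.7321 ≠ 2.5882 ✗
  (1.5, 7.5, 300°): beam 1 = 0.5774 ≠ 2.5882 ✗
  (2.5, 1.5, 255°): beam 1 = 1.5529 ≠ 2.5882 ✗
  …
  (4.5, 3.5, 195°): r_1=2.5882, r_2=4.0415, r_3=1.5529, r_4=2.8868, r_5=1.9319 — all match ✓
Unique over the lattice → pose = (4.5, 3.5, 195°).

(x, y, θ) = (4.5, 3.5, 195°)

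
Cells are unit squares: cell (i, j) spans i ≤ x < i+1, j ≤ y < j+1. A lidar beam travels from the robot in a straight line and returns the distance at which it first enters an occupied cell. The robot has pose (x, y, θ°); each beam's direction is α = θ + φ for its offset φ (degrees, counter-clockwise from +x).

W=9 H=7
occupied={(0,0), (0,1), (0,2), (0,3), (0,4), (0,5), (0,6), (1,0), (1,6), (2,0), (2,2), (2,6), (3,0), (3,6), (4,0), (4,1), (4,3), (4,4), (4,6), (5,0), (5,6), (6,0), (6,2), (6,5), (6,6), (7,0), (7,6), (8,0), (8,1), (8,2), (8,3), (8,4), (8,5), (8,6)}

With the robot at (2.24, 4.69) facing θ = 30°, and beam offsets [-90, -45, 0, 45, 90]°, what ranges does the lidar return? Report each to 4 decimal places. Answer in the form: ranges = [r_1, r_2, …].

beam 1: φ=-90°, α=300°
  d=(0.5000,-0.8660)  start (2,4)  tX=1.5200 tY=0.7967  stride 1/|dx|=2.0000 1/|dy|=1.1547
    cross y-line → (2,3), t=0.7967
    cross x-line → (3,3), t=1.5200
    cross y-line → (3,2), t=1.9514
    cross y-line → (3,1), t=3.1061
    cross x-line → (4,1), t=3.5200 (wall)
  → r_1 = 3.5200
beam 2: φ=-45°, α=345°
  d=(0.9659,-0.2588)  start (2,4)  tX=0.7868 tY=2.6660  stride 1/|dx|=1.0353 1/|dy|=3.8637
    cross x-line → (3,4), t=0.7868
    cross x-line → (4,4), t=1.8221 (wall)
  → r_2 = 1.8221
beam 3: φ=0°, α=30°
  d=(0.8660,0.5000)  start (2,4)  tX=0.8776 tY=0.6200  stride 1/|dx|=1.1547 1/|dy|=2.0000
    cross y-line → (2,5), t=0.6200
    cross x-line → (3,5), t=0.8776
    cross x-line → (4,5), t=2.0323
    cross y-line → (4,6), t=2.6200 (wall)
  → r_3 = 2.6200
beam 4: φ=45°, α=75°
  d=(0.2588,0.9659)  start (2,4)  tX=2.9364 tY=0.3209  stride 1/|dx|=3.8637 1/|dy|=1.0353
    cross y-line → (2,5), t=0.3209
    cross y-line → (2,6), t=1.3562 (wall)
  → r_4 = 1.3562
beam 5: φ=90°, α=120°
  d=(-0.5000,0.8660)  start (2,4)  tX=0.4800 tY=0.3580  stride 1/|dx|=2.0000 1/|dy|=1.1547
    cross y-line → (2,5), t=0.3580
    cross x-line → (1,5), t=0.4800
    cross y-line → (1,6), t=1.5127 (wall)
  → r_5 = 1.5127

ranges = [3.5200, 1.8221, 2.6200, 1.3562, 1.5127]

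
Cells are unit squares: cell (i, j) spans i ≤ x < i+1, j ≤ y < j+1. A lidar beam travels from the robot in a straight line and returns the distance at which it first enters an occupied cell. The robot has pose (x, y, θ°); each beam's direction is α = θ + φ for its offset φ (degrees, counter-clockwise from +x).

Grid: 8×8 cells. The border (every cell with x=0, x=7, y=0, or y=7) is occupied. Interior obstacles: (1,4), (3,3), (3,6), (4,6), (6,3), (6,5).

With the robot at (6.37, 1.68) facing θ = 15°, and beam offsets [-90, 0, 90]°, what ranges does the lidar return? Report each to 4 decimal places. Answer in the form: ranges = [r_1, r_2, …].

beam 1: φ=-90°, α=285°
  cosα=0.2588 sinα=-0.9659 | (6,1) | tMaxX 2.4341 tMaxY 0.7040 | tΔX 3.8637 tΔY 1.0353
    t=0.7040 [y] (6,0) — stop
  → r_1 = 0.7040
beam 2: φ=0°, α=15°
  cosα=0.9659 sinα=0.2588 | (6,1) | tMaxX 0.6522 tMaxY 1.2364 | tΔX 1.0353 tΔY 3.8637
    t=0.6522 [x] (7,1) — stop
  → r_2 = 0.6522
beam 3: φ=90°, α=105°
  cosα=-0.2588 sinα=0.9659 | (6,1) | tMaxX 1.4296 tMaxY 0.3313 | tΔX 3.8637 tΔY 1.0353
    t=0.3313 [y] (6,2)
    t=1.3666 [y] (6,3) — stop
  → r_3 = 1.3666

ranges = [0.7040, 0.6522, 1.3666]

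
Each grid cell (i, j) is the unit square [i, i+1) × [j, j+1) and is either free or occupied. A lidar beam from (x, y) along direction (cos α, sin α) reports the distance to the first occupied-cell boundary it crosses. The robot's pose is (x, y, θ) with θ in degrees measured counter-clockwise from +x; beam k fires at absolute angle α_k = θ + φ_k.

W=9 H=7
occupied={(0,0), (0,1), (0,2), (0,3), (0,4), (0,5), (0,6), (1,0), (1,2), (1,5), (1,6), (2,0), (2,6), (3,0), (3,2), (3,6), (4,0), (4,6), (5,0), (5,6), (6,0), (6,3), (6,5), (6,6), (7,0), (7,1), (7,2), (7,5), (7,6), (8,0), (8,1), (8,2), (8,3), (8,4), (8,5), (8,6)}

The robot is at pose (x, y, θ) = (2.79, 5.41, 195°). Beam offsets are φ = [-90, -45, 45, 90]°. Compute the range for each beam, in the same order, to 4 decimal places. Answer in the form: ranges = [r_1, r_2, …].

ranges = [0.6108, 0.9122, 2.7828, 2.4950]

beam 1: φ=-90°, α=105°
  direction (-0.2588, 0.9659); cell (2,5); t to first gridline: x 3.0523, y 0.6108 (then +3.8637 / +1.0353)
    (2,6) via y @ 0.6108  # hit
  → r_1 = 0.6108
beam 2: φ=-45°, α=150°
  direction (-0.8660, 0.5000); cell (2,5); t to first gridline: x 0.9122, y 1.1800 (then +1.1547 / +2.0000)
    (1,5) via x @ 0.9122  # hit
  → r_2 = 0.9122
beam 3: φ=45°, α=240°
  direction (-0.5000, -0.8660); cell (2,5); t to first gridline: x 1.5800, y 0.4734 (then +2.0000 / +1.1547)
    (2,4) via y @ 0.4734
    (1,4) via x @ 1.5800
    (1,3) via y @ 1.6281
    (1,2) via y @ 2.7828  # hit
  → r_3 = 2.7828
beam 4: φ=90°, α=285°
  direction (0.2588, -0.9659); cell (2,5); t to first gridline: x 0.8114, y 0.4245 (then +3.8637 / +1.0353)
    (2,4) via y @ 0.4245
    (3,4) via x @ 0.8114
    (3,3) via y @ 1.4597
    (3,2) via y @ 2.4950  # hit
  → r_4 = 2.4950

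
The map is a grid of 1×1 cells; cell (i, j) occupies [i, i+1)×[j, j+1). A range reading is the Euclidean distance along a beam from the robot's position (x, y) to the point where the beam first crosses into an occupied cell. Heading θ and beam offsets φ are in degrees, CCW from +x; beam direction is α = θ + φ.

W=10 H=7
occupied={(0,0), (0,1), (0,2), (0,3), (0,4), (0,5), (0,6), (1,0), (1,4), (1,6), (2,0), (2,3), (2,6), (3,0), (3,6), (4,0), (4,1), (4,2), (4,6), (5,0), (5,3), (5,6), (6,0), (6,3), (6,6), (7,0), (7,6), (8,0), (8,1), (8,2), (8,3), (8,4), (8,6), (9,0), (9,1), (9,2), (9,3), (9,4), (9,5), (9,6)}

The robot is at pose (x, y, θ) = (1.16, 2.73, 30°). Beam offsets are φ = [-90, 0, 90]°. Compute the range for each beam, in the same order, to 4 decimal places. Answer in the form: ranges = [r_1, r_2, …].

ranges = [1.9976, 0.9699, 0.3200]

beam 1: φ=-90°, α=300°
  d=(0.5000,-0.8660)  start (1,2)  tX=1.6800 tY=0.8429  stride 1/|dx|=2.0000 1/|dy|=1.1547
    cross y-line → (1,1), t=0.8429
    cross x-line → (2,1), t=1.6800
    cross y-line → (2,0), t=1.9976 (wall)
  → r_1 = 1.9976
beam 2: φ=0°, α=30°
  d=(0.8660,0.5000)  start (1,2)  tX=0.9699 tY=0.5400  stride 1/|dx|=1.1547 1/|dy|=2.0000
    cross y-line → (1,3), t=0.5400
    cross x-line → (2,3), t=0.9699 (wall)
  → r_2 = 0.9699
beam 3: φ=90°, α=120°
  d=(-0.5000,0.8660)  start (1,2)  tX=0.3200 tY=0.3118  stride 1/|dx|=2.0000 1/|dy|=1.1547
    cross y-line → (1,3), t=0.3118
    cross x-line → (0,3), t=0.3200 (wall)
  → r_3 = 0.3200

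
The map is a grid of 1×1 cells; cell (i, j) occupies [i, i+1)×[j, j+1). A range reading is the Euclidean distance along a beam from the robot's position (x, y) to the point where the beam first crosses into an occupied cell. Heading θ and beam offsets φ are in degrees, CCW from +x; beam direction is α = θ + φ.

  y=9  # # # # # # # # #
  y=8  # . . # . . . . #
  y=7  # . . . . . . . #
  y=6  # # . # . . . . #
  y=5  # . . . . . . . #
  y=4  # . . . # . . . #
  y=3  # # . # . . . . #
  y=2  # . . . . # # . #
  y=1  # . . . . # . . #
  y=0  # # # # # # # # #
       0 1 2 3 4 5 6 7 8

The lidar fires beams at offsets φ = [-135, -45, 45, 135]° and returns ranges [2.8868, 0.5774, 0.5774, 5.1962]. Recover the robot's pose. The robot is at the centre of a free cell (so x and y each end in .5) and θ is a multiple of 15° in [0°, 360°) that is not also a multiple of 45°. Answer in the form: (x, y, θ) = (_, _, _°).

(x, y, θ) = (3.5, 4.5, 285°)

Candidates: 47 free-cell centres × 16 headings = 752 poses. Raycast each; keep the one whose scan matches to 4 dp.
  (2.5, 7.5, 300°): beam 1 = 1.5529 ≠ 2.8868 ✗
  (2.5, 3.5, 60°): beam 1 = 2.5882 ≠ 2.8868 ✗
  (4.5, 6.5, 210°): beam 1 = 2.5882 ≠ 2.8868 ✗
  …
  (3.5, 4.5, 285°): r_1=2.8868, r_2=0.5774, r_3=0.5774, r_4=5.1962 — all match ✓
Unique over the lattice → pose = (3.5, 4.5, 285°).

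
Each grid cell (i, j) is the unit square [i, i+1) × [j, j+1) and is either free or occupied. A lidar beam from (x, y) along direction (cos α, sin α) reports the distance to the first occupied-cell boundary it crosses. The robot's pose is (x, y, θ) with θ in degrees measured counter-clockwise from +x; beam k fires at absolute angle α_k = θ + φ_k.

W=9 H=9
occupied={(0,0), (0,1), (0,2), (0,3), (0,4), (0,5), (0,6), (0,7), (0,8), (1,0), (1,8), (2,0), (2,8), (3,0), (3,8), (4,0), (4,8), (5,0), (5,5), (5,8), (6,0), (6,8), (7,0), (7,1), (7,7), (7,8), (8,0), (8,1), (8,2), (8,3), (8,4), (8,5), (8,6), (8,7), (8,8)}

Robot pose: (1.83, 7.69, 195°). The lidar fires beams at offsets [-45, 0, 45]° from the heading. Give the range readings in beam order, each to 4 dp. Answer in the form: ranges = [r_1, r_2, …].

beam 1: φ=-45°, α=150°
  d=(-0.8660,0.5000)  start (1,7)  tX=0.9584 tY=0.6200  stride 1/|dx|=1.1547 1/|dy|=2.0000
    cross y-line → (1,8), t=0.6200 (wall)
  → r_1 = 0.6200
beam 2: φ=0°, α=195°
  d=(-0.9659,-0.2588)  start (1,7)  tX=0.8593 tY=2.6660  stride 1/|dx|=1.0353 1/|dy|=3.8637
    cross x-line → (0,7), t=0.8593 (wall)
  → r_2 = 0.8593
beam 3: φ=45°, α=240°
  d=(-0.5000,-0.8660)  start (1,7)  tX=1.6600 tY=0.7967  stride 1/|dx|=2.0000 1/|dy|=1.1547
    cross y-line → (1,6), t=0.7967
    cross x-line → (0,6), t=1.6600 (wall)
  → r_3 = 1.6600

ranges = [0.6200, 0.8593, 1.6600]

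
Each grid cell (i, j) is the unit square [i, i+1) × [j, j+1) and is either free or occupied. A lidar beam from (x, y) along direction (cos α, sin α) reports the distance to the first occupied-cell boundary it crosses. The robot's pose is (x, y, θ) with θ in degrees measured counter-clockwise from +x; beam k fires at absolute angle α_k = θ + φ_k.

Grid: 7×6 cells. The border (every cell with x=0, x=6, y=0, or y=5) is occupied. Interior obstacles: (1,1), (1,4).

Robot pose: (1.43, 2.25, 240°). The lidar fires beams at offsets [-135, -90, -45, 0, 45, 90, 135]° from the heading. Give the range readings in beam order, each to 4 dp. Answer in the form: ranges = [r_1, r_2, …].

ranges = [1.6614, 0.4965, 0.4452, 0.2887, 0.2588, 0.5000, 4.7312]

beam 1: φ=-135°, α=105°
  dir = (cos 105°, sin 105°) = (-0.2588, 0.9659); from cell (1,2)
  next x-line at t=1.6614, next y-line at t=0.7765; Δt_x=3.8637, Δt_y=1.0353
    y: enter (1,3) at t=0.7765
    x: enter (0,3) at t=1.6614 ← occupied
  → r_1 = 1.6614
beam 2: φ=-90°, α=150°
  dir = (cos 150°, sin 150°) = (-0.8660, 0.5000); from cell (1,2)
  next x-line at t=0.4965, next y-line at t=1.5000; Δt_x=1.1547, Δt_y=2.0000
    x: enter (0,2) at t=0.4965 ← occupied
  → r_2 = 0.4965
beam 3: φ=-45°, α=195°
  dir = (cos 195°, sin 195°) = (-0.9659, -0.2588); from cell (1,2)
  next x-line at t=0.4452, next y-line at t=0.9659; Δt_x=1.0353, Δt_y=3.8637
    x: enter (0,2) at t=0.4452 ← occupied
  → r_3 = 0.4452
beam 4: φ=0°, α=240°
  dir = (cos 240°, sin 240°) = (-0.5000, -0.8660); from cell (1,2)
  next x-line at t=0.8600, next y-line at t=0.2887; Δt_x=2.0000, Δt_y=1.1547
    y: enter (1,1) at t=0.2887 ← occupied
  → r_4 = 0.2887
beam 5: φ=45°, α=285°
  dir = (cos 285°, sin 285°) = (0.2588, -0.9659); from cell (1,2)
  next x-line at t=2.2023, next y-line at t=0.2588; Δt_x=3.8637, Δt_y=1.0353
    y: enter (1,1) at t=0.2588 ← occupied
  → r_5 = 0.2588
beam 6: φ=90°, α=330°
  dir = (cos 330°, sin 330°) = (0.8660, -0.5000); from cell (1,2)
  next x-line at t=0.6582, next y-line at t=0.5000; Δt_x=1.1547, Δt_y=2.0000
    y: enter (1,1) at t=0.5000 ← occupied
  → r_6 = 0.5000
beam 7: φ=135°, α=15°
  dir = (cos 15°, sin 15°) = (0.9659, 0.2588); from cell (1,2)
  next x-line at t=0.5901, next y-line at t=2.8978; Δt_x=1.0353, Δt_y=3.8637
    x: enter (2,2) at t=0.5901
    x: enter (3,2) at t=1.6254
    x: enter (4,2) at t=2.6607
    y: enter (4,3) at t=2.8978
    x: enter (5,3) at t=3.6959
    x: enter (6,3) at t=4.7312 ← occupied
  → r_7 = 4.7312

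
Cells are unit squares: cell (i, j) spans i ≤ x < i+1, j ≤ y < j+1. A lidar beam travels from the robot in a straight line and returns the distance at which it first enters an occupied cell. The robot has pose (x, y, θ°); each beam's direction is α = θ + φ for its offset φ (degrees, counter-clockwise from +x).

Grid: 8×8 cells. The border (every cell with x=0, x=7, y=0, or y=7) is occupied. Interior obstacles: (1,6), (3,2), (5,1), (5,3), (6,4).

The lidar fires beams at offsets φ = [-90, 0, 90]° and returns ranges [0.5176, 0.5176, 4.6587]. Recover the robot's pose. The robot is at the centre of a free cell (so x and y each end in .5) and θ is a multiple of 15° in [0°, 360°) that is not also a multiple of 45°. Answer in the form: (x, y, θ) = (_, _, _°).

(x, y, θ) = (1.5, 5.5, 195°)

The pose lattice has 31·16 = 496 candidates. Test each by forward raycasting.
  (4.5, 6.5, 165°): beam 2 = 1.9319 ≠ 0.5176 ✗
  (2.5, 2.5, 105°): beam 2 = 3.6235 ≠ 0.5176 ✗
  (5.5, 5.5, 285°): beam 1 = 4.6587 ≠ 0.5176 ✗
  (2.5, 1.5, 150°): beam 1 = 1.0000 ≠ 0.5176 ✗
  …
  (1.5, 5.5, 195°): r_1=0.5176, r_2=0.5176, r_3=4.6587 — all match ✓
Unique over the lattice → pose = (1.5, 5.5, 195°).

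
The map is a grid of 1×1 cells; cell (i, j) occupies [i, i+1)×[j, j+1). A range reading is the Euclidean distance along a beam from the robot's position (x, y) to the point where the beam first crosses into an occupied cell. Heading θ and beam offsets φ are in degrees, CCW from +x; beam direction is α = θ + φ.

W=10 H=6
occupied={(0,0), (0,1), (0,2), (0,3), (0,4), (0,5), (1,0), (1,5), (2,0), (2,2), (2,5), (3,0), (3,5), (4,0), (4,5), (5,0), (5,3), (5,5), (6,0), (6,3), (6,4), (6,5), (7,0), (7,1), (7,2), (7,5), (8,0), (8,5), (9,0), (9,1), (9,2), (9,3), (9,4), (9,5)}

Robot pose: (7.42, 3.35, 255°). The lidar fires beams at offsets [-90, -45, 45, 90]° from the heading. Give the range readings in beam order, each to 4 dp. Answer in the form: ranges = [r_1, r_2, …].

beam 1: φ=-90°, α=165°
  cosα=-0.9659 sinα=0.2588 | (7,3) | tMaxX 0.4348 tMaxY 2.5114 | tΔX 1.0353 tΔY 3.8637
    t=0.4348 [x] (6,3) — stop
  → r_1 = 0.4348
beam 2: φ=-45°, α=210°
  cosα=-0.8660 sinα=-0.5000 | (7,3) | tMaxX 0.4850 tMaxY 0.7000 | tΔX 1.1547 tΔY 2.0000
    t=0.4850 [x] (6,3) — stop
  → r_2 = 0.4850
beam 3: φ=45°, α=300°
  cosα=0.5000 sinα=-0.8660 | (7,3) | tMaxX 1.1600 tMaxY 0.4041 | tΔX 2.0000 tΔY 1.1547
    t=0.4041 [y] (7,2) — stop
  → r_3 = 0.4041
beam 4: φ=90°, α=345°
  cosα=0.9659 sinα=-0.2588 | (7,3) | tMaxX 0.6005 tMaxY 1.3523 | tΔX 1.0353 tΔY 3.8637
    t=0.6005 [x] (8,3)
    t=1.3523 [y] (8,2)
    t=1.6357 [x] (9,2) — stop
  → r_4 = 1.6357

ranges = [0.4348, 0.4850, 0.4041, 1.6357]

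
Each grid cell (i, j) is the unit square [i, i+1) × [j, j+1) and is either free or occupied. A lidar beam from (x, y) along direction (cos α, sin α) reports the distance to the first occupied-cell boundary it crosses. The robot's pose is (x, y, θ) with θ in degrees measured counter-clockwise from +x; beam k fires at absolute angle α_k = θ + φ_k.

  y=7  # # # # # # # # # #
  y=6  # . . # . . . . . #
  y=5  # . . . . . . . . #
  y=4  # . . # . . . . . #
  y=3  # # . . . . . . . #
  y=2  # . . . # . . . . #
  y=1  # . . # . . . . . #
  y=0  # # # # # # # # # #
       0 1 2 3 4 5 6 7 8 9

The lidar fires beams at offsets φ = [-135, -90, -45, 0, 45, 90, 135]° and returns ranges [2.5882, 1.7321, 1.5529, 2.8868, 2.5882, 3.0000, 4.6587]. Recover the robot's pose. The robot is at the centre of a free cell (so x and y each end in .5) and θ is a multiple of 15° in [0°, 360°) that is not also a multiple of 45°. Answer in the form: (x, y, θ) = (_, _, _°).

(x, y, θ) = (6.5, 5.5, 150°)

Candidates: 43 free-cell centres × 16 headings = 688 poses. Raycast each; keep the one whose scan matches to 4 dp.
  (6.5, 1.5, 150°): beam 2 = 5.0000 ≠ 1.7321 ✗
  (2.5, 4.5, 330°): beam 1 = 1.5529 ≠ 2.5882 ✗
  (4.5, 6.5, 15°): beam 1 = 1.7321 ≠ 2.5882 ✗
  …
  (6.5, 5.5, 150°): r_1=2.5882, r_2=1.7321, r_3=1.5529, r_4=2.8868, r_5=2.5882, r_6=3.0000, r_7=4.6587 — all match ✓
Unique over the lattice → pose = (6.5, 5.5, 150°).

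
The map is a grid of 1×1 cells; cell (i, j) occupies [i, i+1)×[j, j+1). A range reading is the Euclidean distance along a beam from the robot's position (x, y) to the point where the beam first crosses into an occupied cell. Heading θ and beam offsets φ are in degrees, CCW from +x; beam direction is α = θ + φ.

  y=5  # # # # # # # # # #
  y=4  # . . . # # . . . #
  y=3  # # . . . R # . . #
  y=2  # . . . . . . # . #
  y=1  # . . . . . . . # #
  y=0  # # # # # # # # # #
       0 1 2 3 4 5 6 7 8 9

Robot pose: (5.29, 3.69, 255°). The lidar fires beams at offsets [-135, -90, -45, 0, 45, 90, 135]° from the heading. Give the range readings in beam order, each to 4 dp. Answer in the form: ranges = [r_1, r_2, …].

ranges = [0.3580, 1.1977, 4.9537, 2.7849, 3.1061, 0.7350, 0.6200]

beam 1: φ=-135°, α=120°
  d=(-0.5000,0.8660)  start (5,3)  tX=0.5800 tY=0.3580  stride 1/|dx|=2.0000 1/|dy|=1.1547
    cross y-line → (5,4), t=0.3580 (wall)
  → r_1 = 0.3580
beam 2: φ=-90°, α=165°
  d=(-0.9659,0.2588)  start (5,3)  tX=0.3002 tY=1.1977  stride 1/|dx|=1.0353 1/|dy|=3.8637
    cross x-line → (4,3), t=0.3002
    cross y-line → (4,4), t=1.1977 (wall)
  → r_2 = 1.1977
beam 3: φ=-45°, α=210°
  d=(-0.8660,-0.5000)  start (5,3)  tX=0.3349 tY=1.3800  stride 1/|dx|=1.1547 1/|dy|=2.0000
    cross x-line → (4,3), t=0.3349
    cross y-line → (4,2), t=1.3800
    cross x-line → (3,2), t=1.4896
    cross x-line → (2,2), t=2.6443
    cross y-line → (2,1), t=3.3800
    cross x-line → (1,1), t=3.7990
    cross x-line → (0,1), t=4.9537 (wall)
  → r_3 = 4.9537
beam 4: φ=0°, α=255°
  d=(-0.2588,-0.9659)  start (5,3)  tX=1.1205 tY=0.7143  stride 1/|dx|=3.8637 1/|dy|=1.0353
    cross y-line → (5,2), t=0.7143
    cross x-line → (4,2), t=1.1205
    cross y-line → (4,1), t=1.7496
    cross y-line → (4,0), t=2.7849 (wall)
  → r_4 = 2.7849
beam 5: φ=45°, α=300°
  d=(0.5000,-0.8660)  start (5,3)  tX=1.4200 tY=0.7967  stride 1/|dx|=2.0000 1/|dy|=1.1547
    cross y-line → (5,2), t=0.7967
    cross x-line → (6,2), t=1.4200
    cross y-line → (6,1), t=1.9514
    cross y-line → (6,0), t=3.1061 (wall)
  → r_5 = 3.1061
beam 6: φ=90°, α=345°
  d=(0.9659,-0.2588)  start (5,3)  tX=0.7350 tY=2.6660  stride 1/|dx|=1.0353 1/|dy|=3.8637
    cross x-line → (6,3), t=0.7350 (wall)
  → r_6 = 0.7350
beam 7: φ=135°, α=30°
  d=(0.8660,0.5000)  start (5,3)  tX=0.8198 tY=0.6200  stride 1/|dx|=1.1547 1/|dy|=2.0000
    cross y-line → (5,4), t=0.6200 (wall)
  → r_7 = 0.6200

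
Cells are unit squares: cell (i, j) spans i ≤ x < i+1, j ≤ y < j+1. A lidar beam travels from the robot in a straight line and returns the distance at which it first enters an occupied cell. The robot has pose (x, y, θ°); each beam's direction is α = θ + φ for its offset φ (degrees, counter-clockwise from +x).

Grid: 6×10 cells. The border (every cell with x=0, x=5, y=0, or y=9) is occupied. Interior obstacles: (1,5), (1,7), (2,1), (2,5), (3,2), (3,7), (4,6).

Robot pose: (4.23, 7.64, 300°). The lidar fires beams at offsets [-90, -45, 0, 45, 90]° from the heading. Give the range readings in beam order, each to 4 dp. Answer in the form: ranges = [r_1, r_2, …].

ranges = [0.2656, 0.6626, 0.7390, 0.7972, 0.8891]

beam 1: φ=-90°, α=210°
  cosα=-0.8660 sinα=-0.5000 | (4,7) | tMaxX 0.2656 tMaxY 1.2800 | tΔX 1.1547 tΔY 2.0000
    t=0.2656 [x] (3,7) — stop
  → r_1 = 0.2656
beam 2: φ=-45°, α=255°
  cosα=-0.2588 sinα=-0.9659 | (4,7) | tMaxX 0.8887 tMaxY 0.6626 | tΔX 3.8637 tΔY 1.0353
    t=0.6626 [y] (4,6) — stop
  → r_2 = 0.6626
beam 3: φ=0°, α=300°
  cosα=0.5000 sinα=-0.8660 | (4,7) | tMaxX 1.5400 tMaxY 0.7390 | tΔX 2.0000 tΔY 1.1547
    t=0.7390 [y] (4,6) — stop
  → r_3 = 0.7390
beam 4: φ=45°, α=345°
  cosα=0.9659 sinα=-0.2588 | (4,7) | tMaxX 0.7972 tMaxY 2.4728 | tΔX 1.0353 tΔY 3.8637
    t=0.7972 [x] (5,7) — stop
  → r_4 = 0.7972
beam 5: φ=90°, α=30°
  cosα=0.8660 sinα=0.5000 | (4,7) | tMaxX 0.8891 tMaxY 0.7200 | tΔX 1.1547 tΔY 2.0000
    t=0.7200 [y] (4,8)
    t=0.8891 [x] (5,8) — stop
  → r_5 = 0.8891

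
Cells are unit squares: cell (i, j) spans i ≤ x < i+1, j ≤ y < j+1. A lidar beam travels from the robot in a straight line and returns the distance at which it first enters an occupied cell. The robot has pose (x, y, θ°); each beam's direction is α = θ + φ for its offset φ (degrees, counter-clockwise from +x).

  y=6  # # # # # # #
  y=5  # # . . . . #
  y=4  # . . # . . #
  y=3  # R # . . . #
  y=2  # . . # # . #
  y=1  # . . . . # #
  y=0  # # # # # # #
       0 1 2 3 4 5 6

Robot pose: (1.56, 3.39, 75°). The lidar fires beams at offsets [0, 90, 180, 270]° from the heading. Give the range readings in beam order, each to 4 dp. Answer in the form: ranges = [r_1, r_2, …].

ranges = [1.6668, 0.5798, 2.1637, 0.4555]

beam 1: φ=0°, α=75°
  direction (0.2588, 0.9659); cell (1,3); t to first gridline: x 1.7000, y 0.6315 (then +3.8637 / +1.0353)
    (1,4) via y @ 0.6315
    (1,5) via y @ 1.6668  # hit
  → r_1 = 1.6668
beam 2: φ=90°, α=165°
  direction (-0.9659, 0.2588); cell (1,3); t to first gridline: x 0.5798, y 2.3569 (then +1.0353 / +3.8637)
    (0,3) via x @ 0.5798  # hit
  → r_2 = 0.5798
beam 3: φ=180°, α=255°
  direction (-0.2588, -0.9659); cell (1,3); t to first gridline: x 2.1637, y 0.4038 (then +3.8637 / +1.0353)
    (1,2) via y @ 0.4038
    (1,1) via y @ 1.4390
    (0,1) via x @ 2.1637  # hit
  → r_3 = 2.1637
beam 4: φ=270°, α=345°
  direction (0.9659, -0.2588); cell (1,3); t to first gridline: x 0.4555, y 1.5068 (then +1.0353 / +3.8637)
    (2,3) via x @ 0.4555  # hit
  → r_4 = 0.4555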